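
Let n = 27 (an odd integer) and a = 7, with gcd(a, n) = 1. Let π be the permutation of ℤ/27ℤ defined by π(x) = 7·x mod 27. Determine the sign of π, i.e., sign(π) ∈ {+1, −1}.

Orbit of 4 under x↦7x: [4, 1, 7, 22, 19, 25, 13]… (length divides ord_27(7)).
Cycle lengths of π_7 on ℤ/27ℤ: [9, 9, 3, 3, 1, 1, 1]; 7 cycles in total.
n − c = 27 − 7 = 20; sign = (−1)^20 = +1.
The Jacobi symbol (7|27) = +1 (Zolotarev) agrees.

+1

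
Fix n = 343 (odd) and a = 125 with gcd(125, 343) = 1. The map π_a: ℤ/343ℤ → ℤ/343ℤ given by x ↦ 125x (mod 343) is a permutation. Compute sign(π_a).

-1

Orbit of 153 under x↦125x: [153, 260, 258, 8, 314, 148, 321]… (length divides ord_343(125)).
π_125 has 10 disjoint cycles with lengths [98, 98, 98, 14, 14, 14, 2, 2, 2, 1] on {0,…,342}.
Σ(ℓ_i−1) = 343−10 = 333; sign = (−1)^333 = -1.
Zolotarev: (125|343) = -1, matching the cycle-count sign.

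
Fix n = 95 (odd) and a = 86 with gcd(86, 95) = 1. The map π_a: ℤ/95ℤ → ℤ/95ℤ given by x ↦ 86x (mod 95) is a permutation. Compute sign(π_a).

-1

Start at x=86: 86 → 81 → 31 → 6 → 41 → 11 → 91 → … (one orbit).
Cycle lengths of π_86 on ℤ/95ℤ: [18, 18, 18, 18, 18, 1, 1, 1, 1, 1]; 10 cycles in total.
95 − 10 = 85 transpositions; sign(π) = (−1)^85 = -1.
Check: (86/95) = -1 by Zolotarev.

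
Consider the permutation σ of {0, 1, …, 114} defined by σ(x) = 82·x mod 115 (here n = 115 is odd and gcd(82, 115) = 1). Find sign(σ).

-1

Start at x=78: 78 → 71 → 72 → 39 → 93 → 36 → 77 → … (one orbit).
Decompose π into cycles: lengths [44, 44, 11, 11, 4, 1] (6 cycles, including the fixed point 0).
sign(π) = (−1)^{n − #cycles} = (−1)^{115−6} = (−1)^109 = -1.
The Jacobi symbol (82|115) = -1 (Zolotarev) agrees.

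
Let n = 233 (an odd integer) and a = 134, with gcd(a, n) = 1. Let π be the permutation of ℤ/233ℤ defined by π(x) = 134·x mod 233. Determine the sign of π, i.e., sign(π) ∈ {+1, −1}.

-1

Trace 179: π^k(179) = [179, 220, 122, 38, 199, 104, 189] for k=0..6.
Cycle lengths of π_134 on ℤ/233ℤ: [232, 1]; 2 cycles in total.
Σ(ℓ_i−1) = 233−2 = 231; sign = (−1)^231 = -1.
The Jacobi symbol (134|233) = -1 (Zolotarev) agrees.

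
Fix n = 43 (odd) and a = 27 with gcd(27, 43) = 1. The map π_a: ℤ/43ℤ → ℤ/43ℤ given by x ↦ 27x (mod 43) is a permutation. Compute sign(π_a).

-1

Start at x=39: 39 → 21 → 8 → 1 → 27 → 41 → 32 → … (one orbit).
4 cycles of lengths [14, 14, 14, 1].
With 4 cycles on 43 points, sign = (−1)^{43−4} = -1.
Zolotarev: (27|43) = -1, matching the cycle-count sign.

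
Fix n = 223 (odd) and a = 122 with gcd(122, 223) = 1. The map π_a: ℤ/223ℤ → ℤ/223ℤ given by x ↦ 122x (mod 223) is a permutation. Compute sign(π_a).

-1

Orbit of 44 under x↦122x: [44, 16, 168, 203, 13, 25, 151]… (length divides ord_223(122)).
Cycle type of π: 222 + 1; total 2 cycles.
223 − 2 = 221 transpositions; sign(π) = (−1)^221 = -1.
Check: (122/223) = -1 by Zolotarev.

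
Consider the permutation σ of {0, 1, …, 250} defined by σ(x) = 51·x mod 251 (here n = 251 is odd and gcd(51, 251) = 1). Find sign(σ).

+1

Orbit of 219 under x↦51x: [219, 125, 100, 80, 64, 1, 51]… (length divides ord_251(51)).
π_51 has 11 disjoint cycles with lengths [25, 25, 25, 25, 25, 25, 25, 25, 25, 25, 1] on {0,…,250}.
251 − 11 = 240 transpositions; sign(π) = (−1)^240 = +1.
Zolotarev: (51|251) = +1, matching the cycle-count sign.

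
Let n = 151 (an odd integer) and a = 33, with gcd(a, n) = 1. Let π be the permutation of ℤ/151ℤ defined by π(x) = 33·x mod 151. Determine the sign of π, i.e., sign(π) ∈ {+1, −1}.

Orbit of 150 under x↦33x: [150, 118, 119, 1, 33, 32]… (length divides ord_151(33)).
π_33 has 26 disjoint cycles with lengths [6, 6, 6, 6, 6, 6, 6, 6, 6, 6, 6, 6, 6, 6, 6, 6, 6, 6, 6, 6, 6, 6, 6, 6, 6, 1] on {0,…,150}.
sign(π) = (−1)^{n − #cycles} = (−1)^{151−26} = (−1)^125 = -1.

-1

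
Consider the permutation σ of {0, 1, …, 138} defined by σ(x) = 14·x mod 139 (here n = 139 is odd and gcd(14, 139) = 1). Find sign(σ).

-1

Trace 138: π^k(138) = [138, 125, 82, 36, 87, 106, 94] for k=0..6.
Decompose π into cycles: lengths [46, 46, 46, 1] (4 cycles, including the fixed point 0).
With 4 cycles on 139 points, sign = (−1)^{139−4} = -1.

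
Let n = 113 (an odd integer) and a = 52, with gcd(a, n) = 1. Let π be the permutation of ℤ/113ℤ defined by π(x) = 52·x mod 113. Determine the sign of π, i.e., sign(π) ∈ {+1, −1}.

+1

Trace 49: π^k(49) = [49, 62, 60, 69, 85, 13, 111] for k=0..6.
3 cycles of lengths [56, 56, 1].
3 cycles on 113: each ℓ→(−1)^(ℓ−1), product (−1)^110 = +1.
Zolotarev: (52|113) = +1, matching the cycle-count sign.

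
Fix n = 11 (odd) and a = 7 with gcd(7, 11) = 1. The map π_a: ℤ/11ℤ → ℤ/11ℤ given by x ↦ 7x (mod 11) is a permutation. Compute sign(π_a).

Orbit of 5 under x↦7x: [5, 2, 3, 10, 4, 6, 9]… (length divides ord_11(7)).
2 cycles of lengths [10, 1].
2 cycles on 11: each ℓ→(−1)^(ℓ−1), product (−1)^9 = -1.
Check: (7/11) = -1 by Zolotarev.

-1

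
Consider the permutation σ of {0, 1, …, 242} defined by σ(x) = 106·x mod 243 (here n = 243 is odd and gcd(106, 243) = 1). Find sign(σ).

+1

Orbit of 208 under x↦106x: [208, 178, 157, 118, 115, 40, 109]… (length divides ord_243(106)).
The orbit structure of x ↦ 106x mod 243: 11 orbits of sizes [81, 81, 27, 27, 9, 9, 3, 3, 1, 1, 1].
sign(π) = (−1)^{n − #cycles} = (−1)^{243−11} = (−1)^232 = +1.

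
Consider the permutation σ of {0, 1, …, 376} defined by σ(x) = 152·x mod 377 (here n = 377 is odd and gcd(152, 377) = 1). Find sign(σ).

Trace 256: π^k(256) = [256, 81, 248, 373, 146, 326, 165] for k=0..6.
The orbit structure of x ↦ 152x mod 377: 25 orbits of sizes [21, 21, 21, 21, 21, 21, 21, 21, 21, 21, 21, 21, 21, 21, 21, 21, 7, 7, 7, 7, 3, 3, 3, 3, 1].
25 cycles on 377: each ℓ→(−1)^(ℓ−1), product (−1)^352 = +1.

+1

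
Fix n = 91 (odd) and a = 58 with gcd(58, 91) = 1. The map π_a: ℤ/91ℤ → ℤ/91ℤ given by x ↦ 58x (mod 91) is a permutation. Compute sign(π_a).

Orbit of 11 under x↦58x: [11, 1, 58, 88, 8, 9, 67]… (length divides ord_91(58)).
Cycle type of π: 12×7 + 3×2 + 1; total 10 cycles.
Σ(ℓ_i−1) = 91−10 = 81; sign = (−1)^81 = -1.
(58|91)_J = -1 (Zolotarev's lemma cross-check).

-1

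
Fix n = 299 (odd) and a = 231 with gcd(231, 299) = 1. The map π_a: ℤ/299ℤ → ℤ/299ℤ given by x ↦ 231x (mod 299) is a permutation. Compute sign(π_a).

+1

Start at x=277: 277 → 1 → 231 → 139 → 116 → 185 → 277 (one orbit).
Decompose π into cycles: lengths [6, 6, 6, 6, 6, 6, 6, 6, 6, 6, 6, 6, 6, 6, 6, 6, 6, 6, 6, 6, 6, 6, 6, 6, 6, 6, 6, 6, 6, 6, 6, 6, 6, 6, 6, 6, 6, 6, 6, 6, 6, 6, 6, 6, 6, 6, 1, 1, 1, 1, 1, 1, 1, 1, 1, 1, 1, 1, 1, 1, 1, 1, 1, 1, 1, 1, 1, 1, 1] (69 cycles, including the fixed point 0).
sign(π) = (−1)^{n − #cycles} = (−1)^{299−69} = (−1)^230 = +1.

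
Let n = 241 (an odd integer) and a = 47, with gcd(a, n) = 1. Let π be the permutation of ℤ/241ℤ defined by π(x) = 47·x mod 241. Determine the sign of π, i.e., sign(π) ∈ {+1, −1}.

Start at x=36: 36 → 5 → 235 → 200 → 1 → 47 → 40 → … (one orbit).
Cycle lengths of π_47 on ℤ/241ℤ: [40, 40, 40, 40, 40, 40, 1]; 7 cycles in total.
n − c = 241 − 7 = 234; sign = (−1)^234 = +1.
The Jacobi symbol (47|241) = +1 (Zolotarev) agrees.

+1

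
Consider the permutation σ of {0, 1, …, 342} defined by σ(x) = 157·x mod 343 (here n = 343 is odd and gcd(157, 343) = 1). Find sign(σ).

Trace 141: π^k(141) = [141, 185, 233, 223, 25, 152, 197] for k=0..6.
Cycle lengths of π_157 on ℤ/343ℤ: [294, 42, 6, 1]; 4 cycles in total.
With 4 cycles on 343 points, sign = (−1)^{343−4} = -1.
(157|343)_J = -1 (Zolotarev's lemma cross-check).

-1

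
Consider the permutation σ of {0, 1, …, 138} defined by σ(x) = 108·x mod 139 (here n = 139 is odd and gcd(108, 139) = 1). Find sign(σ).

Trace 90: π^k(90) = [90, 129, 32, 120, 33, 89, 21] for k=0..6.
Cycle type of π: 138 + 1; total 2 cycles.
Σ(ℓ_i−1) = 139−2 = 137; sign = (−1)^137 = -1.

-1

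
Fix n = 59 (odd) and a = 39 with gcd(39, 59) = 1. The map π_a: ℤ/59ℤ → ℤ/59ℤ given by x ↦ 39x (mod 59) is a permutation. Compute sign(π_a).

-1

Start at x=1: 1 → 39 → 46 → 24 → 51 → 42 → 45 → … (one orbit).
π_39 has 2 disjoint cycles with lengths [58, 1] on {0,…,58}.
With 2 cycles on 59 points, sign = (−1)^{59−2} = -1.
The Jacobi symbol (39|59) = -1 (Zolotarev) agrees.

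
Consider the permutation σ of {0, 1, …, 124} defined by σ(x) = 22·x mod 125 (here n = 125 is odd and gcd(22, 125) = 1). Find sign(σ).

-1

Start at x=79: 79 → 113 → 111 → 67 → 99 → 53 → 41 → … (one orbit).
4 cycles of lengths [100, 20, 4, 1].
sign(π) = (−1)^{n − #cycles} = (−1)^{125−4} = (−1)^121 = -1.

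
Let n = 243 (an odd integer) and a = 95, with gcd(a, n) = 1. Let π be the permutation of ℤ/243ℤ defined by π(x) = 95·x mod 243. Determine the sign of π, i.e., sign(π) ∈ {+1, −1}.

Trace 239: π^k(239) = [239, 106, 107, 202, 236, 64, 5] for k=0..6.
Cycle type of π: 162 + 54 + 18 + 6 + 2 + 1; total 6 cycles.
n − c = 243 − 6 = 237; sign = (−1)^237 = -1.
(95|243)_J = -1 (Zolotarev's lemma cross-check).

-1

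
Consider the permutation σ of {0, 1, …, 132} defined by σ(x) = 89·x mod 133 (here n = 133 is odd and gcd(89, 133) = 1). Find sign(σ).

+1

Orbit of 132 under x↦89x: [132, 44, 59, 64, 110, 81, 27]… (length divides ord_133(89)).
Cycle type of π: 18×7 + 6 + 1; total 9 cycles.
With 9 cycles on 133 points, sign = (−1)^{133−9} = +1.
The Jacobi symbol (89|133) = +1 (Zolotarev) agrees.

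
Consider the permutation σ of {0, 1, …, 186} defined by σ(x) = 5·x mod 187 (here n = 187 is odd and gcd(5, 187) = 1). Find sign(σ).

-1

Trace 114: π^k(114) = [114, 9, 45, 38, 3, 15, 75] for k=0..6.
Cycle lengths of π_5 on ℤ/187ℤ: [80, 80, 16, 5, 5, 1]; 6 cycles in total.
With 6 cycles on 187 points, sign = (−1)^{187−6} = -1.
Via Zolotarev, sign(π_{5}) = (5|187) = -1.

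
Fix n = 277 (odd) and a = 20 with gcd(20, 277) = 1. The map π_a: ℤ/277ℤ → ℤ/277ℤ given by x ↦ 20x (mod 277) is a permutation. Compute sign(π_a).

-1

Trace 248: π^k(248) = [248, 251, 34, 126, 27, 263, 274] for k=0..6.
2 cycles of lengths [276, 1].
n − c = 277 − 2 = 275; sign = (−1)^275 = -1.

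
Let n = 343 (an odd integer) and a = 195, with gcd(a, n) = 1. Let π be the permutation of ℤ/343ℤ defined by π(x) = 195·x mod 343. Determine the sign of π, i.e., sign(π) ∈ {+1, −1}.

-1

Orbit of 195 under x↦195x: [195, 295, 244, 246, 293, 197, 342]… (length divides ord_343(195)).
The orbit structure of x ↦ 195x mod 343: 46 orbits of sizes [14, 14, 14, 14, 14, 14, 14, 14, 14, 14, 14, 14, 14, 14, 14, 14, 14, 14, 14, 14, 14, 2, 2, 2, 2, 2, 2, 2, 2, 2, 2, 2, 2, 2, 2, 2, 2, 2, 2, 2, 2, 2, 2, 2, 2, 1].
Σ(ℓ_i−1) = 343−46 = 297; sign = (−1)^297 = -1.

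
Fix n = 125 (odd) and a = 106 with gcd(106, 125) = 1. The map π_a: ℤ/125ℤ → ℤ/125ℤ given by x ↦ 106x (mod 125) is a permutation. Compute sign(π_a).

+1

Start at x=56: 56 → 61 → 91 → 21 → 101 → 81 → 86 → … (one orbit).
π_106 has 13 disjoint cycles with lengths [25, 25, 25, 25, 5, 5, 5, 5, 1, 1, 1, 1, 1] on {0,…,124}.
With 13 cycles on 125 points, sign = (−1)^{125−13} = +1.
Zolotarev: (106|125) = +1, matching the cycle-count sign.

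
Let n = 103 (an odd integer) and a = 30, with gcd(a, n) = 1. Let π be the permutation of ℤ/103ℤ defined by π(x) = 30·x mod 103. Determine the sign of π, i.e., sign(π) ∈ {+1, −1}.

Trace 72: π^k(72) = [72, 100, 13, 81, 61, 79, 1] for k=0..6.
π_30 has 7 disjoint cycles with lengths [17, 17, 17, 17, 17, 17, 1] on {0,…,102}.
7 cycles on 103: each ℓ→(−1)^(ℓ−1), product (−1)^96 = +1.

+1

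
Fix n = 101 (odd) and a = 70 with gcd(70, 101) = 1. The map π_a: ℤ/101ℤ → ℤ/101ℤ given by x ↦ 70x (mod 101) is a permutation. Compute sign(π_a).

Trace 96: π^k(96) = [96, 54, 43, 81, 14, 71, 21] for k=0..6.
Cycle lengths of π_70 on ℤ/101ℤ: [50, 50, 1]; 3 cycles in total.
3 cycles on 101: each ℓ→(−1)^(ℓ−1), product (−1)^98 = +1.
(70|101)_J = +1 (Zolotarev's lemma cross-check).

+1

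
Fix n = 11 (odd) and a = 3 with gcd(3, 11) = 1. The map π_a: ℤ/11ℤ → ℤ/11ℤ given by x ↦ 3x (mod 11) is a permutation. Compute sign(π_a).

+1

Trace 5: π^k(5) = [5, 4, 1, 3, 9] for k=0..4.
Decompose π into cycles: lengths [5, 5, 1] (3 cycles, including the fixed point 0).
Σ(ℓ_i−1) = 11−3 = 8; sign = (−1)^8 = +1.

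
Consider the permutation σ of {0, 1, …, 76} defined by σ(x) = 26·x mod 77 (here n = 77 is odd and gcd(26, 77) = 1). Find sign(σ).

Start at x=5: 5 → 53 → 69 → 23 → 59 → 71 → 75 → … (one orbit).
6 cycles of lengths [30, 30, 6, 5, 5, 1].
sign(π) = (−1)^{n − #cycles} = (−1)^{77−6} = (−1)^71 = -1.
(26|77)_J = -1 (Zolotarev's lemma cross-check).

-1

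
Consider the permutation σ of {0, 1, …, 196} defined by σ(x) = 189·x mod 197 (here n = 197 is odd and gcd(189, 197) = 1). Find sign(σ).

Orbit of 74 under x↦189x: [74, 196, 8, 133, 118, 41, 66]… (length divides ord_197(189)).
The orbit structure of x ↦ 189x mod 197: 2 orbits of sizes [196, 1].
n − c = 197 − 2 = 195; sign = (−1)^195 = -1.
Via Zolotarev, sign(π_{189}) = (189|197) = -1.

-1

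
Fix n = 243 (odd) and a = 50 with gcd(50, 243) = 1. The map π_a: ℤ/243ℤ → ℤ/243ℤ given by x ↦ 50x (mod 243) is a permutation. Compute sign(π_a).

-1

Trace 208: π^k(208) = [208, 194, 223, 215, 58, 227, 172] for k=0..6.
Cycle lengths of π_50 on ℤ/243ℤ: [162, 54, 18, 6, 2, 1]; 6 cycles in total.
6 cycles on 243: each ℓ→(−1)^(ℓ−1), product (−1)^237 = -1.
Via Zolotarev, sign(π_{50}) = (50|243) = -1.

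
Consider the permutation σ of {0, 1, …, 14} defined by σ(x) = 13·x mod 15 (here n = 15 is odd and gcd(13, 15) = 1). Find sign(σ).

-1

Orbit of 7 under x↦13x: [7, 1, 13, 4]… (length divides ord_15(13)).
Decompose π into cycles: lengths [4, 4, 4, 1, 1, 1] (6 cycles, including the fixed point 0).
15 − 6 = 9 transpositions; sign(π) = (−1)^9 = -1.
Via Zolotarev, sign(π_{13}) = (13|15) = -1.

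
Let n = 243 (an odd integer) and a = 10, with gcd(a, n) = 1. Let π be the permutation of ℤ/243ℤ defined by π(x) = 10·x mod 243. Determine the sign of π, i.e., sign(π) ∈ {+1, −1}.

Start at x=235: 235 → 163 → 172 → 19 → 190 → 199 → 46 → … (one orbit).
π_10 has 27 disjoint cycles with lengths [27, 27, 27, 27, 27, 27, 9, 9, 9, 9, 9, 9, 3, 3, 3, 3, 3, 3, 1, 1, 1, 1, 1, 1, 1, 1, 1] on {0,…,242}.
27 cycles on 243: each ℓ→(−1)^(ℓ−1), product (−1)^216 = +1.
(10|243)_J = +1 (Zolotarev's lemma cross-check).

+1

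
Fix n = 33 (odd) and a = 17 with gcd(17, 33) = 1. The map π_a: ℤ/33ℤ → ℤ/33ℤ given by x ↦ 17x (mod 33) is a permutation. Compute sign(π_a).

+1

Trace 4: π^k(4) = [4, 2, 1, 17, 25, 29, 31] for k=0..6.
5 cycles of lengths [10, 10, 10, 2, 1].
n − c = 33 − 5 = 28; sign = (−1)^28 = +1.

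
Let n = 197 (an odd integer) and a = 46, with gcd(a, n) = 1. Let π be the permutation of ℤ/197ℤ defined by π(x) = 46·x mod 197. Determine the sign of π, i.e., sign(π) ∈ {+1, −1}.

Orbit of 50 under x↦46x: [50, 133, 11, 112, 30, 1, 46]… (length divides ord_197(46)).
π_46 has 2 disjoint cycles with lengths [196, 1] on {0,…,196}.
197 − 2 = 195 transpositions; sign(π) = (−1)^195 = -1.
The Jacobi symbol (46|197) = -1 (Zolotarev) agrees.

-1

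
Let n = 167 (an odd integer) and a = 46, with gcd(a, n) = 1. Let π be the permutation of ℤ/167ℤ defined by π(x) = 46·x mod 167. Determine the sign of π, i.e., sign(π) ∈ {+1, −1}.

-1

Orbit of 30 under x↦46x: [30, 44, 20, 85, 69, 1, 46]… (length divides ord_167(46)).
π_46 has 2 disjoint cycles with lengths [166, 1] on {0,…,166}.
2 cycles on 167: each ℓ→(−1)^(ℓ−1), product (−1)^165 = -1.
Via Zolotarev, sign(π_{46}) = (46|167) = -1.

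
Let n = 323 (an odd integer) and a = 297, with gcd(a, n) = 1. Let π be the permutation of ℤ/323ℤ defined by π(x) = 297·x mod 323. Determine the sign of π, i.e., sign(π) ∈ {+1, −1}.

-1

Orbit of 30 under x↦297x: [30, 189, 254, 179, 191, 202, 239]… (length divides ord_323(297)).
π_297 has 18 disjoint cycles with lengths [24, 24, 24, 24, 24, 24, 24, 24, 24, 24, 24, 24, 8, 8, 6, 6, 6, 1] on {0,…,322}.
323 − 18 = 305 transpositions; sign(π) = (−1)^305 = -1.
(297|323)_J = -1 (Zolotarev's lemma cross-check).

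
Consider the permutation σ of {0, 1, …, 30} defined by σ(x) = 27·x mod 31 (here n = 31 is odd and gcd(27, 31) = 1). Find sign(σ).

Trace 8: π^k(8) = [8, 30, 4, 15, 2, 23, 1] for k=0..6.
π_27 has 4 disjoint cycles with lengths [10, 10, 10, 1] on {0,…,30}.
sign(π) = (−1)^{n − #cycles} = (−1)^{31−4} = (−1)^27 = -1.
Zolotarev: (27|31) = -1, matching the cycle-count sign.

-1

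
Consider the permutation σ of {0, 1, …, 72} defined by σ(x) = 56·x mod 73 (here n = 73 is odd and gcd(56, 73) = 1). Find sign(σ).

-1

Trace 63: π^k(63) = [63, 24, 30, 1, 56, 70, 51] for k=0..6.
Decompose π into cycles: lengths [24, 24, 24, 1] (4 cycles, including the fixed point 0).
73 − 4 = 69 transpositions; sign(π) = (−1)^69 = -1.
(56|73)_J = -1 (Zolotarev's lemma cross-check).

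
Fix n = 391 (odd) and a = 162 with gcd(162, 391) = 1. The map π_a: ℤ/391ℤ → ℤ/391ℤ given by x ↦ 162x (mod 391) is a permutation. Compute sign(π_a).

Orbit of 208 under x↦162x: [208, 70, 1, 162, 47, 185, 254]… (length divides ord_391(162)).
The orbit structure of x ↦ 162x mod 391: 69 orbits of sizes [8, 8, 8, 8, 8, 8, 8, 8, 8, 8, 8, 8, 8, 8, 8, 8, 8, 8, 8, 8, 8, 8, 8, 8, 8, 8, 8, 8, 8, 8, 8, 8, 8, 8, 8, 8, 8, 8, 8, 8, 8, 8, 8, 8, 8, 8, 1, 1, 1, 1, 1, 1, 1, 1, 1, 1, 1, 1, 1, 1, 1, 1, 1, 1, 1, 1, 1, 1, 1].
Σ(ℓ_i−1) = 391−69 = 322; sign = (−1)^322 = +1.
Via Zolotarev, sign(π_{162}) = (162|391) = +1.

+1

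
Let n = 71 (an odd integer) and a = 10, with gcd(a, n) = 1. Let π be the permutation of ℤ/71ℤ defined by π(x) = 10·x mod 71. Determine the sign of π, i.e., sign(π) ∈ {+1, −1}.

+1

Orbit of 9 under x↦10x: [9, 19, 48, 54, 43, 4, 40]… (length divides ord_71(10)).
π_10 has 3 disjoint cycles with lengths [35, 35, 1] on {0,…,70}.
sign(π) = (−1)^{n − #cycles} = (−1)^{71−3} = (−1)^68 = +1.
(10|71)_J = +1 (Zolotarev's lemma cross-check).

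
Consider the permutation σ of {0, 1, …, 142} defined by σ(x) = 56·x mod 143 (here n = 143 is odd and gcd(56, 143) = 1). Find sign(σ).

Trace 133: π^k(133) = [133, 12, 100, 23, 1, 56] for k=0..5.
π_56 has 33 disjoint cycles with lengths [6, 6, 6, 6, 6, 6, 6, 6, 6, 6, 6, 6, 6, 6, 6, 6, 6, 6, 6, 6, 6, 6, 1, 1, 1, 1, 1, 1, 1, 1, 1, 1, 1] on {0,…,142}.
With 33 cycles on 143 points, sign = (−1)^{143−33} = +1.
Check: (56/143) = +1 by Zolotarev.

+1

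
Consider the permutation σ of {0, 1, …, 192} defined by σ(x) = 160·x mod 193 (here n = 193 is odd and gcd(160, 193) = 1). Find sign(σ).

-1

Trace 33: π^k(33) = [33, 69, 39, 64, 11, 23, 13] for k=0..6.
π_160 has 4 disjoint cycles with lengths [64, 64, 64, 1] on {0,…,192}.
4 cycles on 193: each ℓ→(−1)^(ℓ−1), product (−1)^189 = -1.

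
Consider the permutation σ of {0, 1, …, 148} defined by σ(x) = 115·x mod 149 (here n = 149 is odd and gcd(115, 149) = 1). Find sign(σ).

-1

Trace 15: π^k(15) = [15, 86, 56, 33, 70, 4, 13] for k=0..6.
The orbit structure of x ↦ 115x mod 149: 2 orbits of sizes [148, 1].
With 2 cycles on 149 points, sign = (−1)^{149−2} = -1.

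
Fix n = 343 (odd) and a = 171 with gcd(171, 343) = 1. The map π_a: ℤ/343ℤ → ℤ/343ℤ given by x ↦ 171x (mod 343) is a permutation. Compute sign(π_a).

Orbit of 255 under x↦171x: [255, 44, 321, 11, 166, 260, 213]… (length divides ord_343(171)).
Cycle type of π: 294 + 42 + 6 + 1; total 4 cycles.
sign(π) = (−1)^{n − #cycles} = (−1)^{343−4} = (−1)^339 = -1.

-1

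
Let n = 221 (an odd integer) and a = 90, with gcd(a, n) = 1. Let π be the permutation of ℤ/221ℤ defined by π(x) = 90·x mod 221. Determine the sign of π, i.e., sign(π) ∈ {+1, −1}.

Trace 53: π^k(53) = [53, 129, 118, 12, 196, 181, 157] for k=0..6.
Cycle lengths of π_90 on ℤ/221ℤ: [16, 16, 16, 16, 16, 16, 16, 16, 16, 16, 16, 16, 16, 2, 2, 2, 2, 2, 2, 1]; 20 cycles in total.
sign(π) = (−1)^{n − #cycles} = (−1)^{221−20} = (−1)^201 = -1.
(90|221)_J = -1 (Zolotarev's lemma cross-check).

-1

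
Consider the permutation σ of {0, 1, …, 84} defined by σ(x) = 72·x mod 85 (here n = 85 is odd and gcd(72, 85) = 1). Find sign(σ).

Trace 84: π^k(84) = [84, 13, 1, 72] for k=0..3.
The orbit structure of x ↦ 72x mod 85: 22 orbits of sizes [4, 4, 4, 4, 4, 4, 4, 4, 4, 4, 4, 4, 4, 4, 4, 4, 4, 4, 4, 4, 4, 1].
22 cycles on 85: each ℓ→(−1)^(ℓ−1), product (−1)^63 = -1.

-1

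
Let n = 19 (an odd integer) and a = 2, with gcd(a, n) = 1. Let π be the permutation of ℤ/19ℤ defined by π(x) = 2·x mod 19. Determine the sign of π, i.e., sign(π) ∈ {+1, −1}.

Trace 8: π^k(8) = [8, 16, 13, 7, 14, 9, 18] for k=0..6.
Decompose π into cycles: lengths [18, 1] (2 cycles, including the fixed point 0).
Σ(ℓ_i−1) = 19−2 = 17; sign = (−1)^17 = -1.
Via Zolotarev, sign(π_{2}) = (2|19) = -1.

-1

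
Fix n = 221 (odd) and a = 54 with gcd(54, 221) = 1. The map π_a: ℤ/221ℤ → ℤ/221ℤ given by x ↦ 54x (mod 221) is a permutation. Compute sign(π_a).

+1

Orbit of 215 under x↦54x: [215, 118, 184, 212, 177, 55, 97]… (length divides ord_221(54)).
Decompose π into cycles: lengths [48, 48, 48, 48, 16, 12, 1] (7 cycles, including the fixed point 0).
7 cycles on 221: each ℓ→(−1)^(ℓ−1), product (−1)^214 = +1.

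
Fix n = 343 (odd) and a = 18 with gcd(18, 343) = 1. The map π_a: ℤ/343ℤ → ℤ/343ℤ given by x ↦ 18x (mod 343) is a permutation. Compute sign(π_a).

Trace 18: π^k(18) = [18, 324, 1] for k=0..2.
Cycle lengths of π_18 on ℤ/343ℤ: [3, 3, 3, 3, 3, 3, 3, 3, 3, 3, 3, 3, 3, 3, 3, 3, 3, 3, 3, 3, 3, 3, 3, 3, 3, 3, 3, 3, 3, 3, 3, 3, 3, 3, 3, 3, 3, 3, 3, 3, 3, 3, 3, 3, 3, 3, 3, 3, 3, 3, 3, 3, 3, 3, 3, 3, 3, 3, 3, 3, 3, 3, 3, 3, 3, 3, 3, 3, 3, 3, 3, 3, 3, 3, 3, 3, 3, 3, 3, 3, 3, 3, 3, 3, 3, 3, 3, 3, 3, 3, 3, 3, 3, 3, 3, 3, 3, 3, 3, 3, 3, 3, 3, 3, 3, 3, 3, 3, 3, 3, 3, 3, 3, 3, 1]; 115 cycles in total.
343 − 115 = 228 transpositions; sign(π) = (−1)^228 = +1.
The Jacobi symbol (18|343) = +1 (Zolotarev) agrees.

+1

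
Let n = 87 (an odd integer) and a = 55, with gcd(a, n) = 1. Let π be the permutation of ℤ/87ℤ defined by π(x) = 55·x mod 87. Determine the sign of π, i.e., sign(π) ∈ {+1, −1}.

-1

Start at x=85: 85 → 64 → 40 → 25 → 70 → 22 → 79 → … (one orbit).
Cycle type of π: 28×3 + 1×3; total 6 cycles.
With 6 cycles on 87 points, sign = (−1)^{87−6} = -1.
Check: (55/87) = -1 by Zolotarev.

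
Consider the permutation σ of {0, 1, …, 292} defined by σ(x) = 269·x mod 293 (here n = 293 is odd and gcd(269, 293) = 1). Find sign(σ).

+1

Trace 57: π^k(57) = [57, 97, 16, 202, 133, 31, 135] for k=0..6.
Cycle type of π: 146×2 + 1; total 3 cycles.
3 cycles on 293: each ℓ→(−1)^(ℓ−1), product (−1)^290 = +1.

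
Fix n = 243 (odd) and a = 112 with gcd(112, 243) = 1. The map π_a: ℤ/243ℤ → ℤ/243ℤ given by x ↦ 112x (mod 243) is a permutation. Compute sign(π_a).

+1

Trace 7: π^k(7) = [7, 55, 85, 43, 199, 175, 160] for k=0..6.
The orbit structure of x ↦ 112x mod 243: 11 orbits of sizes [81, 81, 27, 27, 9, 9, 3, 3, 1, 1, 1].
243 − 11 = 232 transpositions; sign(π) = (−1)^232 = +1.
(112|243)_J = +1 (Zolotarev's lemma cross-check).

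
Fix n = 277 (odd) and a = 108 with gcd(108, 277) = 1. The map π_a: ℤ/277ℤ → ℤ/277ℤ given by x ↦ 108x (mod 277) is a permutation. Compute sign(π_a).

+1

Trace 218: π^k(218) = [218, 276, 169, 247, 84, 208, 27] for k=0..6.
Decompose π into cycles: lengths [46, 46, 46, 46, 46, 46, 1] (7 cycles, including the fixed point 0).
sign(π) = (−1)^{n − #cycles} = (−1)^{277−7} = (−1)^270 = +1.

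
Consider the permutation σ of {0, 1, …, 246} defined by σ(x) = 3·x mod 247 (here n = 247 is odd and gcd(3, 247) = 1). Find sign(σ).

Trace 243: π^k(243) = [243, 235, 211, 139, 170, 16, 48] for k=0..6.
18 cycles of lengths [18, 18, 18, 18, 18, 18, 18, 18, 18, 18, 18, 18, 18, 3, 3, 3, 3, 1].
247 − 18 = 229 transpositions; sign(π) = (−1)^229 = -1.

-1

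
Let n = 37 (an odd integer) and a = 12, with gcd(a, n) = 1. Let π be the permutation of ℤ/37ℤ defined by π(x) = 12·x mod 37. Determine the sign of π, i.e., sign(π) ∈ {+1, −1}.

+1

Start at x=7: 7 → 10 → 9 → 34 → 1 → 12 → 33 → … (one orbit).
5 cycles of lengths [9, 9, 9, 9, 1].
n − c = 37 − 5 = 32; sign = (−1)^32 = +1.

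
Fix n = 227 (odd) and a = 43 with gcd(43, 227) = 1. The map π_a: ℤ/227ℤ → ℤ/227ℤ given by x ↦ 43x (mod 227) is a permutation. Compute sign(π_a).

+1

Orbit of 222 under x↦43x: [222, 12, 62, 169, 3, 129, 99]… (length divides ord_227(43)).
Cycle type of π: 113×2 + 1; total 3 cycles.
227 − 3 = 224 transpositions; sign(π) = (−1)^224 = +1.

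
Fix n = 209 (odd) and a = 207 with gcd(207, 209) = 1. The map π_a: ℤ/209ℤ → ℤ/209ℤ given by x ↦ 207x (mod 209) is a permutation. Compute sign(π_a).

Start at x=137: 137 → 144 → 130 → 158 → 102 → 5 → 199 → … (one orbit).
Decompose π into cycles: lengths [45, 45, 45, 45, 9, 9, 5, 5, 1] (9 cycles, including the fixed point 0).
n − c = 209 − 9 = 200; sign = (−1)^200 = +1.
(207|209)_J = +1 (Zolotarev's lemma cross-check).

+1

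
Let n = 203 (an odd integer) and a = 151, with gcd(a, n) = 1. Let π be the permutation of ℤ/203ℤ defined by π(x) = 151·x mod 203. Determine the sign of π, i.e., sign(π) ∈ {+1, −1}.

Orbit of 22 under x↦151x: [22, 74, 9, 141, 179, 30, 64]… (length divides ord_203(151)).
9 cycles of lengths [42, 42, 42, 42, 14, 14, 3, 3, 1].
sign(π) = (−1)^{n − #cycles} = (−1)^{203−9} = (−1)^194 = +1.
(151|203)_J = +1 (Zolotarev's lemma cross-check).

+1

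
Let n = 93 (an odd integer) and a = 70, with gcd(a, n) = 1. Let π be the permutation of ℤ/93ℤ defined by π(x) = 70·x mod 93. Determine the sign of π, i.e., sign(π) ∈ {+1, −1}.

Start at x=16: 16 → 4 → 1 → 70 → 64 → 16 (one orbit).
Decompose π into cycles: lengths [5, 5, 5, 5, 5, 5, 5, 5, 5, 5, 5, 5, 5, 5, 5, 5, 5, 5, 1, 1, 1] (21 cycles, including the fixed point 0).
Σ(ℓ_i−1) = 93−21 = 72; sign = (−1)^72 = +1.

+1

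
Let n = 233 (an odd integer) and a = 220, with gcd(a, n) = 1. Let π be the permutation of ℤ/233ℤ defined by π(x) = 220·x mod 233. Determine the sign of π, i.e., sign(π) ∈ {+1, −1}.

+1

Start at x=177: 177 → 29 → 89 → 8 → 129 → 187 → 132 → … (one orbit).
Cycle type of π: 116×2 + 1; total 3 cycles.
n − c = 233 − 3 = 230; sign = (−1)^230 = +1.
Zolotarev: (220|233) = +1, matching the cycle-count sign.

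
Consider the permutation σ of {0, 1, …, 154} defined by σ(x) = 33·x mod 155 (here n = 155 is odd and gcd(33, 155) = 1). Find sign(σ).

Orbit of 32 under x↦33x: [32, 126, 128, 39, 47, 1, 33]… (length divides ord_155(33)).
π_33 has 14 disjoint cycles with lengths [20, 20, 20, 20, 20, 20, 5, 5, 5, 5, 5, 5, 4, 1] on {0,…,154}.
sign(π) = (−1)^{n − #cycles} = (−1)^{155−14} = (−1)^141 = -1.
The Jacobi symbol (33|155) = -1 (Zolotarev) agrees.

-1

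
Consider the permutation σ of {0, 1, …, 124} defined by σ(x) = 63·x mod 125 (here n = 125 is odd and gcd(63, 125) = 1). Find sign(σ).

Trace 116: π^k(116) = [116, 58, 29, 77, 101, 113, 119] for k=0..6.
4 cycles of lengths [100, 20, 4, 1].
Σ(ℓ_i−1) = 125−4 = 121; sign = (−1)^121 = -1.
Check: (63/125) = -1 by Zolotarev.

-1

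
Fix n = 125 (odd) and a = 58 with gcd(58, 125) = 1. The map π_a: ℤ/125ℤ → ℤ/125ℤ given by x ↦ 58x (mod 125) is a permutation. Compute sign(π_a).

Trace 43: π^k(43) = [43, 119, 27, 66, 78, 24, 17] for k=0..6.
Cycle lengths of π_58 on ℤ/125ℤ: [100, 20, 4, 1]; 4 cycles in total.
sign(π) = (−1)^{n − #cycles} = (−1)^{125−4} = (−1)^121 = -1.
Check: (58/125) = -1 by Zolotarev.

-1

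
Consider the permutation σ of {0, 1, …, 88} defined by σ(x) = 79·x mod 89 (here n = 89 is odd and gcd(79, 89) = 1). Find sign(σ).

Trace 9: π^k(9) = [9, 88, 10, 78, 21, 57, 53] for k=0..6.
The orbit structure of x ↦ 79x mod 89: 3 orbits of sizes [44, 44, 1].
With 3 cycles on 89 points, sign = (−1)^{89−3} = +1.
The Jacobi symbol (79|89) = +1 (Zolotarev) agrees.

+1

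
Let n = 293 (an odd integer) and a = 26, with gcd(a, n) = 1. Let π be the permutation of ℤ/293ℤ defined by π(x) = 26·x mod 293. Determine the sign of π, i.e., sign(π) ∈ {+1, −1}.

+1

Start at x=126: 126 → 53 → 206 → 82 → 81 → 55 → 258 → … (one orbit).
5 cycles of lengths [73, 73, 73, 73, 1].
5 cycles on 293: each ℓ→(−1)^(ℓ−1), product (−1)^288 = +1.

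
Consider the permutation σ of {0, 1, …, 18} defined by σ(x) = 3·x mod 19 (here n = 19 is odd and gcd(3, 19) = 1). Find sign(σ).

Start at x=1: 1 → 3 → 9 → 8 → 5 → 15 → 7 → … (one orbit).
Cycle type of π: 18 + 1; total 2 cycles.
Σ(ℓ_i−1) = 19−2 = 17; sign = (−1)^17 = -1.
Via Zolotarev, sign(π_{3}) = (3|19) = -1.

-1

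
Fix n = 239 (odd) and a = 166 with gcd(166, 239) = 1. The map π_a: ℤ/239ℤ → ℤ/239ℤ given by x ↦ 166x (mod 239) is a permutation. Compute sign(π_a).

Trace 163: π^k(163) = [163, 51, 101, 36, 1, 166, 71] for k=0..6.
15 cycles of lengths [17, 17, 17, 17, 17, 17, 17, 17, 17, 17, 17, 17, 17, 17, 1].
With 15 cycles on 239 points, sign = (−1)^{239−15} = +1.
Via Zolotarev, sign(π_{166}) = (166|239) = +1.

+1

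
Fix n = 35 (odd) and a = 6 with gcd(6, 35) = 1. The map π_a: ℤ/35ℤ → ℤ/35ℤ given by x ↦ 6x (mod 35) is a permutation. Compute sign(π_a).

Orbit of 6 under x↦6x: [6, 1]… (length divides ord_35(6)).
π_6 has 20 disjoint cycles with lengths [2, 2, 2, 2, 2, 2, 2, 2, 2, 2, 2, 2, 2, 2, 2, 1, 1, 1, 1, 1] on {0,…,34}.
Σ(ℓ_i−1) = 35−20 = 15; sign = (−1)^15 = -1.
Via Zolotarev, sign(π_{6}) = (6|35) = -1.

-1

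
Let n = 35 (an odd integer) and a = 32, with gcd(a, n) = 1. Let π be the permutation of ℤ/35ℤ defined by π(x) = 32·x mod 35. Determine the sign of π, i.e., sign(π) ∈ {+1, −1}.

-1

Orbit of 4 under x↦32x: [4, 23, 1, 32, 9, 8, 11]… (length divides ord_35(32)).
π_32 has 6 disjoint cycles with lengths [12, 12, 4, 3, 3, 1] on {0,…,34}.
n − c = 35 − 6 = 29; sign = (−1)^29 = -1.
Via Zolotarev, sign(π_{32}) = (32|35) = -1.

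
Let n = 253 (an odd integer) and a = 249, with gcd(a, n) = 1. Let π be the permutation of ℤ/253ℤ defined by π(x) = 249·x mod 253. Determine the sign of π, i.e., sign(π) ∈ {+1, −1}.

Trace 104: π^k(104) = [104, 90, 146, 175, 59, 17, 185] for k=0..6.
π_249 has 5 disjoint cycles with lengths [110, 110, 22, 10, 1] on {0,…,252}.
n − c = 253 − 5 = 248; sign = (−1)^248 = +1.

+1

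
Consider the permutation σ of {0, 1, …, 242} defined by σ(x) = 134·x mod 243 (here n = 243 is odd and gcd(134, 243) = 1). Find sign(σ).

-1

Trace 28: π^k(28) = [28, 107, 1, 134, 217, 161, 190] for k=0..6.
32 cycles of lengths [18, 18, 18, 18, 18, 18, 18, 18, 18, 6, 6, 6, 6, 6, 6, 6, 6, 6, 2, 2, 2, 2, 2, 2, 2, 2, 2, 2, 2, 2, 2, 1].
243 − 32 = 211 transpositions; sign(π) = (−1)^211 = -1.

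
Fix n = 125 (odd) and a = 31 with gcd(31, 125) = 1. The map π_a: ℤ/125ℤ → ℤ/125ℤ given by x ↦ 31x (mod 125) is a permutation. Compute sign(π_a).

+1

Start at x=106: 106 → 36 → 116 → 96 → 101 → 6 → 61 → … (one orbit).
Cycle lengths of π_31 on ℤ/125ℤ: [25, 25, 25, 25, 5, 5, 5, 5, 1, 1, 1, 1, 1]; 13 cycles in total.
Σ(ℓ_i−1) = 125−13 = 112; sign = (−1)^112 = +1.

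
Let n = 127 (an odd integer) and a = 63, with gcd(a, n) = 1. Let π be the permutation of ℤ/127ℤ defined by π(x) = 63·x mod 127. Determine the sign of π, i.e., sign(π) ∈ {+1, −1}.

Start at x=111: 111 → 8 → 123 → 2 → 126 → 64 → 95 → … (one orbit).
Cycle lengths of π_63 on ℤ/127ℤ: [14, 14, 14, 14, 14, 14, 14, 14, 14, 1]; 10 cycles in total.
127 − 10 = 117 transpositions; sign(π) = (−1)^117 = -1.

-1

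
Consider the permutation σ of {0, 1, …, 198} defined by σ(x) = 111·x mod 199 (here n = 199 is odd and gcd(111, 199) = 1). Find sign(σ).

+1

Trace 182: π^k(182) = [182, 103, 90, 40, 62, 116, 140] for k=0..6.
Cycle type of π: 33×6 + 1; total 7 cycles.
n − c = 199 − 7 = 192; sign = (−1)^192 = +1.
Via Zolotarev, sign(π_{111}) = (111|199) = +1.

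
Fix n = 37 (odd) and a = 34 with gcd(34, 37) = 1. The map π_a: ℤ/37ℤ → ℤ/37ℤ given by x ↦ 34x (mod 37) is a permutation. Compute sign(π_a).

Start at x=34: 34 → 9 → 10 → 7 → 16 → 26 → 33 → … (one orbit).
Cycle type of π: 9×4 + 1; total 5 cycles.
Σ(ℓ_i−1) = 37−5 = 32; sign = (−1)^32 = +1.
Check: (34/37) = +1 by Zolotarev.

+1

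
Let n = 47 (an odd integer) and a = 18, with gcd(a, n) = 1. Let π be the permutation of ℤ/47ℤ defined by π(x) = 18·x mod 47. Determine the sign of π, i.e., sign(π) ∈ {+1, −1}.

+1

Start at x=24: 24 → 9 → 21 → 2 → 36 → 37 → 8 → … (one orbit).
π_18 has 3 disjoint cycles with lengths [23, 23, 1] on {0,…,46}.
3 cycles on 47: each ℓ→(−1)^(ℓ−1), product (−1)^44 = +1.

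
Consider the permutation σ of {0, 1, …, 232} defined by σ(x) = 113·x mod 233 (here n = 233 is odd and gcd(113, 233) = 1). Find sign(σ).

Trace 26: π^k(26) = [26, 142, 202, 225, 28, 135, 110] for k=0..6.
Cycle type of π: 116×2 + 1; total 3 cycles.
sign(π) = (−1)^{n − #cycles} = (−1)^{233−3} = (−1)^230 = +1.
Zolotarev: (113|233) = +1, matching the cycle-count sign.

+1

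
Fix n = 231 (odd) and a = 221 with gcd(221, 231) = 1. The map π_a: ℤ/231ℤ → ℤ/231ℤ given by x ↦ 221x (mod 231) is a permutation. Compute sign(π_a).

Trace 67: π^k(67) = [67, 23, 1, 221, 100, 155] for k=0..5.
π_221 has 66 disjoint cycles with lengths [6, 6, 6, 6, 6, 6, 6, 6, 6, 6, 6, 6, 6, 6, 6, 6, 6, 6, 6, 6, 6, 6, 3, 3, 3, 3, 3, 3, 3, 3, 3, 3, 3, 3, 3, 3, 3, 3, 3, 3, 3, 3, 3, 3, 2, 2, 2, 2, 2, 2, 2, 2, 2, 2, 2, 1, 1, 1, 1, 1, 1, 1, 1, 1, 1, 1] on {0,…,230}.
231 − 66 = 165 transpositions; sign(π) = (−1)^165 = -1.

-1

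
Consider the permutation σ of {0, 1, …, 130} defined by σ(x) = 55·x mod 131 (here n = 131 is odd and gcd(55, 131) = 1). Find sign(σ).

+1

Trace 52: π^k(52) = [52, 109, 100, 129, 21, 107, 121] for k=0..6.
Cycle type of π: 65×2 + 1; total 3 cycles.
131 − 3 = 128 transpositions; sign(π) = (−1)^128 = +1.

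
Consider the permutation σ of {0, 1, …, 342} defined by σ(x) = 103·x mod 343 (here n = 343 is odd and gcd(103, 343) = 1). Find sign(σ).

Trace 30: π^k(30) = [30, 3, 309, 271, 130, 13, 310] for k=0..6.
Cycle lengths of π_103 on ℤ/343ℤ: [294, 42, 6, 1]; 4 cycles in total.
Σ(ℓ_i−1) = 343−4 = 339; sign = (−1)^339 = -1.
The Jacobi symbol (103|343) = -1 (Zolotarev) agrees.

-1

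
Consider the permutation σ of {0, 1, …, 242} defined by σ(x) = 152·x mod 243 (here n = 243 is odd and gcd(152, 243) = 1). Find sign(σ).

-1

Orbit of 163 under x↦152x: [163, 233, 181, 53, 37, 35, 217]… (length divides ord_243(152)).
Decompose π into cycles: lengths [54, 54, 54, 18, 18, 18, 6, 6, 6, 2, 2, 2, 2, 1] (14 cycles, including the fixed point 0).
sign(π) = (−1)^{n − #cycles} = (−1)^{243−14} = (−1)^229 = -1.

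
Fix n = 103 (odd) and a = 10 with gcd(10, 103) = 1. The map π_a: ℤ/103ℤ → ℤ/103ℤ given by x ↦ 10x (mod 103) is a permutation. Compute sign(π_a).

-1

Trace 42: π^k(42) = [42, 8, 80, 79, 69, 72, 102] for k=0..6.
Cycle type of π: 34×3 + 1; total 4 cycles.
4 cycles on 103: each ℓ→(−1)^(ℓ−1), product (−1)^99 = -1.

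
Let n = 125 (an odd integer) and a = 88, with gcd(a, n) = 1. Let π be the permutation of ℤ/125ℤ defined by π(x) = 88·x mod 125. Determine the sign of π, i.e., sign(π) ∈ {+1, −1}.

Orbit of 56 under x↦88x: [56, 53, 39, 57, 16, 33, 29]… (length divides ord_125(88)).
π_88 has 4 disjoint cycles with lengths [100, 20, 4, 1] on {0,…,124}.
125 − 4 = 121 transpositions; sign(π) = (−1)^121 = -1.
(88|125)_J = -1 (Zolotarev's lemma cross-check).

-1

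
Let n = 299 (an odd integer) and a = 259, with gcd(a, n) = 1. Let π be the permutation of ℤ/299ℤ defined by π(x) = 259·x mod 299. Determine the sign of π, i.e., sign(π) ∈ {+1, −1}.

Orbit of 248 under x↦259x: [248, 246, 27, 116, 144, 220, 170]… (length divides ord_299(259)).
The orbit structure of x ↦ 259x mod 299: 21 orbits of sizes [22, 22, 22, 22, 22, 22, 22, 22, 22, 22, 22, 22, 11, 11, 2, 2, 2, 2, 2, 2, 1].
sign(π) = (−1)^{n − #cycles} = (−1)^{299−21} = (−1)^278 = +1.
Via Zolotarev, sign(π_{259}) = (259|299) = +1.

+1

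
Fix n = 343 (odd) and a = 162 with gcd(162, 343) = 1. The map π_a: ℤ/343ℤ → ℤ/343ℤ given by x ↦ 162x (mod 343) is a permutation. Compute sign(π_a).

+1

Start at x=99: 99 → 260 → 274 → 141 → 204 → 120 → 232 → … (one orbit).
19 cycles of lengths [49, 49, 49, 49, 49, 49, 7, 7, 7, 7, 7, 7, 1, 1, 1, 1, 1, 1, 1].
Σ(ℓ_i−1) = 343−19 = 324; sign = (−1)^324 = +1.
Zolotarev: (162|343) = +1, matching the cycle-count sign.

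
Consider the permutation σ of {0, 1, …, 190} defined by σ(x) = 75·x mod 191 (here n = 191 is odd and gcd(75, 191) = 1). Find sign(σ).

+1

Orbit of 15 under x↦75x: [15, 170, 144, 104, 160, 158, 8]… (length divides ord_191(75)).
Cycle type of π: 95×2 + 1; total 3 cycles.
n − c = 191 − 3 = 188; sign = (−1)^188 = +1.
(75|191)_J = +1 (Zolotarev's lemma cross-check).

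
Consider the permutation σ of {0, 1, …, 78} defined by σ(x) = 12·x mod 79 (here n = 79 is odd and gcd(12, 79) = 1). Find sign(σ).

-1

Orbit of 64 under x↦12x: [64, 57, 52, 71, 62, 33, 1]… (length divides ord_79(12)).
Cycle lengths of π_12 on ℤ/79ℤ: [26, 26, 26, 1]; 4 cycles in total.
n − c = 79 − 4 = 75; sign = (−1)^75 = -1.
Check: (12/79) = -1 by Zolotarev.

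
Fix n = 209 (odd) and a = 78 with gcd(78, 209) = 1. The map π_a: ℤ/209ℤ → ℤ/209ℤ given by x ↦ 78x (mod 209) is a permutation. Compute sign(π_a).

Trace 111: π^k(111) = [111, 89, 45, 166, 199, 56, 188] for k=0..6.
The orbit structure of x ↦ 78x mod 209: 22 orbits of sizes [18, 18, 18, 18, 18, 18, 18, 18, 18, 18, 18, 1, 1, 1, 1, 1, 1, 1, 1, 1, 1, 1].
sign(π) = (−1)^{n − #cycles} = (−1)^{209−22} = (−1)^187 = -1.

-1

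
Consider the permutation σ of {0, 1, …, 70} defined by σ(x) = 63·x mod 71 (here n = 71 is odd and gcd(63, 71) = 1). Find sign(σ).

Trace 16: π^k(16) = [16, 14, 30, 44, 3, 47, 50] for k=0..6.
Decompose π into cycles: lengths [70, 1] (2 cycles, including the fixed point 0).
2 cycles on 71: each ℓ→(−1)^(ℓ−1), product (−1)^69 = -1.
(63|71)_J = -1 (Zolotarev's lemma cross-check).

-1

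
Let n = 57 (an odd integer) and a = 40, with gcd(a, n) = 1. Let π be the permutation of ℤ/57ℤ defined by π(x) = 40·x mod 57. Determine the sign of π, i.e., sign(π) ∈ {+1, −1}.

-1

Trace 4: π^k(4) = [4, 46, 16, 13, 7, 52, 28] for k=0..6.
π_40 has 6 disjoint cycles with lengths [18, 18, 18, 1, 1, 1] on {0,…,56}.
sign(π) = (−1)^{n − #cycles} = (−1)^{57−6} = (−1)^51 = -1.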